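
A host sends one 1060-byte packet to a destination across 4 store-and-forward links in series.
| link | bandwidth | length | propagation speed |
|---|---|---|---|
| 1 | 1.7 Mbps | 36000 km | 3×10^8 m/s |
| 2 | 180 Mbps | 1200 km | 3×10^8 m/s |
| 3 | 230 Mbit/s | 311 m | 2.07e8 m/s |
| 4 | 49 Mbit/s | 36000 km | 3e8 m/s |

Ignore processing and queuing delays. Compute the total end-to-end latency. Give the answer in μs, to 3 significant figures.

L = 1060 × 8 = 8480 bits.
Transmission delays (L/R per hop): 4988.24, 47.1111, 36.8696, 173.061 μs; sum = 5245.28 μs.
Propagation delays (d/s per hop): 120000, 4000, 1.50242, 120000 μs; sum = 244002 μs.
End-to-end = 249000 μs.

249000 μs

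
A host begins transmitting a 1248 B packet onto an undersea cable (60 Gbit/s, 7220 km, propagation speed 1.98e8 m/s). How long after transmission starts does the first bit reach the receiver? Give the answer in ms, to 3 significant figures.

36.5 ms

First bit experiences only propagation delay: d/s = 7220000/198000000 = 36.5 ms.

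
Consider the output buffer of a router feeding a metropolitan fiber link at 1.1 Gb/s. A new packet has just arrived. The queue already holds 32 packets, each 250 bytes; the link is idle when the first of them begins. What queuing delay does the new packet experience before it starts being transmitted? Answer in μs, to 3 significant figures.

Each queued packet: L/R = 2000/1100000000 = 1.81818 μs.
32 queued → 58.1818 μs.
Queuing delay = 58.2 μs.

58.2 μs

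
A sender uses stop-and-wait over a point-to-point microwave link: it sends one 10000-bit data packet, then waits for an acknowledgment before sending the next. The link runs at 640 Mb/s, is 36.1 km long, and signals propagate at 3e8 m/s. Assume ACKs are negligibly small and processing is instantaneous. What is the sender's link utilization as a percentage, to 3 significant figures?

t_tx = L/R = 10000/640000000 = 1.5625e-05 s.
t_prop = 36100/300000000 = 0.000120333 s; RTT = 0.000240667 s.
Cycle = t_tx + RTT = 0.000256292 s.
Utilization = t_tx / cycle = 1.5625e-05/0.000256292 = 6.10 %.

6.10 %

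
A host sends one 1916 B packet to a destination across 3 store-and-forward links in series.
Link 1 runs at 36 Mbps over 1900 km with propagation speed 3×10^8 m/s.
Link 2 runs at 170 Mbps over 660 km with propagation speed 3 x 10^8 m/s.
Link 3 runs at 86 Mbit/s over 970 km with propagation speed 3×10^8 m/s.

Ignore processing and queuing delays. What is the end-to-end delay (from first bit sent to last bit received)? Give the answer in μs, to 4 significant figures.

L = 1916 × 8 = 15328 bits.
Transmission delays (L/R per hop): 425.778, 90.1647, 178.233 μs; sum = 694.175 μs.
Propagation delays (d/s per hop): 6333.33, 2200, 3233.33 μs; sum = 11766.7 μs.
End-to-end = 12460 μs.

12460 μs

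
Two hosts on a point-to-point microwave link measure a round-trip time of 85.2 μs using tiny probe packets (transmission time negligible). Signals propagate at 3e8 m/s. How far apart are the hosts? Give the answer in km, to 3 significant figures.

12.8 km

One-way propagation = RTT/2 = 42.6 μs.
d = s × t = 300000000 × 4.26e-05 = 12.8 km.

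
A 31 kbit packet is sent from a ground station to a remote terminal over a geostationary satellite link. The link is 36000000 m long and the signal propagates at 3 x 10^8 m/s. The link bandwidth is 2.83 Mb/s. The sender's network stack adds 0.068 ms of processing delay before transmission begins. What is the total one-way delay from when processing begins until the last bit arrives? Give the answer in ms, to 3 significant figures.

131 ms

L = 31000 bits.
Transmission delay = L/R = 31000 / 2830000 = 10.9541 ms.
Propagation delay = d/s = 36000000 m / 300000000 m/s = 120 ms.
Plus processing delay 0.068 ms = 0.068 ms.
Total = 131 ms.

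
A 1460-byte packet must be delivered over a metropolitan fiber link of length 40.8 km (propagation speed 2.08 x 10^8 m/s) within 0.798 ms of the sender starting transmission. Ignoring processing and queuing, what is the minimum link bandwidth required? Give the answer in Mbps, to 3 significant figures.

L = 11680 bits.
Propagation delay = 40800 / 208000000 = 0.196154 ms.
Transmission budget = 0.798 − 0.196154 = 0.601846 ms.
R ≥ L / t_tx = 11680 bits / 0.000601846 s = 19.4 Mbps.

19.4 Mbps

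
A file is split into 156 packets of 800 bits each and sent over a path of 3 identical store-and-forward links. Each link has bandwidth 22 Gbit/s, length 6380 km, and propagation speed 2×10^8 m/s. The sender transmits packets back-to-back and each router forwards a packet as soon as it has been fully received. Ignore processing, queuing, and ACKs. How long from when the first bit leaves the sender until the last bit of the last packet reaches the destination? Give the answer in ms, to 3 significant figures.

Per-hop transmission t_tx = L/R = 800/22000000000 = 3.63636e-05 ms.
Per-hop propagation t_prop = 6380000/200000000 = 31.9 ms.
Pipeline fill: first packet needs 3·t_tx to clear all hops; remaining 155 packets each add one t_tx.
Total = (3+156-1)·t_tx + 3·t_prop = 158·3.63636e-05 + 3·31.9 = 95.7 ms.

95.7 ms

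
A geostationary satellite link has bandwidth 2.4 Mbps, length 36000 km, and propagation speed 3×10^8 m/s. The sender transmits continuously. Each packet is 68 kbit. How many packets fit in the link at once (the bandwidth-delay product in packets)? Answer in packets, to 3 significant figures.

4.24 packets

Propagation delay = 36000000 / 300000000 = 0.12 s.
BDP = R × t_prop = 2400000 × 0.12 = 288000 bits.
In packets of 68000 bits: 4.24 packets.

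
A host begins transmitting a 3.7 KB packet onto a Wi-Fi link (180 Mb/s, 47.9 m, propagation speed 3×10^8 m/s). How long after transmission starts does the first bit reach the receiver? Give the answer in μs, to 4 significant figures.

First bit experiences only propagation delay: d/s = 47.9/300000000 = 0.1597 μs.

0.1597 μs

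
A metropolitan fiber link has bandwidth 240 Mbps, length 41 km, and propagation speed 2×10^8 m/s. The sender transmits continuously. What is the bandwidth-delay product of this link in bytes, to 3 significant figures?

6150 bytes

Propagation delay = 41000 / 200000000 = 0.000205 s.
BDP = R × t_prop = 240000000 × 0.000205 = 49200 bits.
In bytes: 49200/8 = 6150 bytes.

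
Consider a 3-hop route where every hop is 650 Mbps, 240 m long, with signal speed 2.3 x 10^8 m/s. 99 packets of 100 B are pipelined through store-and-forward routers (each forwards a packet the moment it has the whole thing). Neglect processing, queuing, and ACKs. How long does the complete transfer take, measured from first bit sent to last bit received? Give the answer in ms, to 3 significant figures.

Per-hop transmission t_tx = L/R = 800/650000000 = 0.00123077 ms.
Per-hop propagation t_prop = 240/2.3e+08 = 0.00104348 ms.
Pipeline fill: first packet needs 3·t_tx to clear all hops; remaining 98 packets each add one t_tx.
Total = (3+99-1)·t_tx + 3·t_prop = 101·0.00123077 + 3·0.00104348 = 0.127 ms.

0.127 ms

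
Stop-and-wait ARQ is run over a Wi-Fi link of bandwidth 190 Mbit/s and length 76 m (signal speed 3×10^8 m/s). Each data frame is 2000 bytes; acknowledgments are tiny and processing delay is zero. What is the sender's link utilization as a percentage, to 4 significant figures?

99.40 %

t_tx = L/R = 16000/190000000 = 8.42105e-05 s.
t_prop = 76/300000000 = 2.53333e-07 s; RTT = 5.06667e-07 s.
Cycle = t_tx + RTT = 8.47172e-05 s.
Utilization = t_tx / cycle = 8.42105e-05/8.47172e-05 = 99.40 %.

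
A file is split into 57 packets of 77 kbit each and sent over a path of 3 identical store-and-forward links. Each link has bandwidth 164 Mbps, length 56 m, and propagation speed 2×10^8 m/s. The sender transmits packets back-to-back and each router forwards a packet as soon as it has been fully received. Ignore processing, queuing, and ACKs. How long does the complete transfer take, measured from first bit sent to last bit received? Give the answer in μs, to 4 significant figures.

27700 μs

Per-hop transmission t_tx = L/R = 77000/164000000 = 469.512 μs.
Per-hop propagation t_prop = 56/200000000 = 0.28 μs.
Pipeline fill: first packet needs 3·t_tx to clear all hops; remaining 56 packets each add one t_tx.
Total = (3+57-1)·t_tx + 3·t_prop = 59·469.512 + 3·0.28 = 27700 μs.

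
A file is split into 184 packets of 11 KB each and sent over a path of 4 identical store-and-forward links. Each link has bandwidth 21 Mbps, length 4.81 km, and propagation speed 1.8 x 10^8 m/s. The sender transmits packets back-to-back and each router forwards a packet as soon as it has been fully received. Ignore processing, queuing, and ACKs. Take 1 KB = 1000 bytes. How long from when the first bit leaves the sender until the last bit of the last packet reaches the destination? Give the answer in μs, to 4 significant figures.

783700 μs

Per-hop transmission t_tx = L/R = 88000/21000000 = 4190.48 μs.
Per-hop propagation t_prop = 4810/180000000 = 26.7222 μs.
Pipeline fill: first packet needs 4·t_tx to clear all hops; remaining 183 packets each add one t_tx.
Total = (4+184-1)·t_tx + 4·t_prop = 187·4190.48 + 4·26.7222 = 783700 μs.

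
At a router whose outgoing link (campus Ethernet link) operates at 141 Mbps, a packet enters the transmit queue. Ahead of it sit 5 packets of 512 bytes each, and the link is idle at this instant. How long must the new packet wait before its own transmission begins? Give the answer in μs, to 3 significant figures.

145 μs

Each queued packet: L/R = 4096/141000000 = 29.0496 μs.
5 queued → 145.248 μs.
Queuing delay = 145 μs.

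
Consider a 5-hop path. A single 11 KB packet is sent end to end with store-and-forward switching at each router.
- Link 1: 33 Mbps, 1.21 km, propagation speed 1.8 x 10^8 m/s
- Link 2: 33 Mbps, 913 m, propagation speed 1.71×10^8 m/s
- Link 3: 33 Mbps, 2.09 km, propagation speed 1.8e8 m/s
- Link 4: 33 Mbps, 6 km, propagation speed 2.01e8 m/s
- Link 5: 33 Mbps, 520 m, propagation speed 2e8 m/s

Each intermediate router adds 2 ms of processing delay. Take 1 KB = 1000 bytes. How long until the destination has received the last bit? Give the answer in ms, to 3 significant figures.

21.4 ms

L = 88000 bits.
Transmission delay per hop = L/R = 88000/33000000 = 2.66667 ms; 5 hops → 13.3333 ms.
Propagation delays (d/s per hop): 0.00672222, 0.00533918, 0.0116111, 0.0298507, 0.0026 ms; sum = 0.0561233 ms.
Processing at 4 router(s): 4 × 2 ms = 8 ms.
End-to-end = 21.4 ms.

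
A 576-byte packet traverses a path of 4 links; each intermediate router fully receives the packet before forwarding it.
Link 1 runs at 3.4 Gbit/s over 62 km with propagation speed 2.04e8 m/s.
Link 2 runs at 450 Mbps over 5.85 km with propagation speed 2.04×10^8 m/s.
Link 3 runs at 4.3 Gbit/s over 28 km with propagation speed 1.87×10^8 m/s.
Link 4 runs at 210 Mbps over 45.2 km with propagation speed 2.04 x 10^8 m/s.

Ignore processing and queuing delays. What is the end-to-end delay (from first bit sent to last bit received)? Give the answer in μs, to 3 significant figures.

739 μs

L = 576 × 8 = 4608 bits.
Transmission delays (L/R per hop): 1.35529, 10.24, 1.07163, 21.9429 μs; sum = 34.6098 μs.
Propagation delays (d/s per hop): 303.922, 28.6765, 149.733, 221.569 μs; sum = 703.899 μs.
End-to-end = 739 μs.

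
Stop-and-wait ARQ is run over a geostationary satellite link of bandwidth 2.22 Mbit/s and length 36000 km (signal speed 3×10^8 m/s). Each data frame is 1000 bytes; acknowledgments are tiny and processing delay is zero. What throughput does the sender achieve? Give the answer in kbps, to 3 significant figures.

32.8 kbps

t_tx = L/R = 8000/2220000 = 0.0036036 s.
t_prop = 36000000/300000000 = 0.12 s; RTT = 0.24 s.
Cycle = t_tx + RTT = 0.243604 s.
Throughput = L / cycle = 8000 / 0.243604 = 32.8 kbps.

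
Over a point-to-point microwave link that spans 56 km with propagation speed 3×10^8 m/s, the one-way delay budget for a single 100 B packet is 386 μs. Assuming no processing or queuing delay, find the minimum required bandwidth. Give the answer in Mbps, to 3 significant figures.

L = 800 bits.
Propagation delay = 56000 / 300000000 = 186.667 μs.
Transmission budget = 386 − 186.667 = 199.333 μs.
R ≥ L / t_tx = 800 bits / 0.000199333 s = 4.01 Mbps.

4.01 Mbps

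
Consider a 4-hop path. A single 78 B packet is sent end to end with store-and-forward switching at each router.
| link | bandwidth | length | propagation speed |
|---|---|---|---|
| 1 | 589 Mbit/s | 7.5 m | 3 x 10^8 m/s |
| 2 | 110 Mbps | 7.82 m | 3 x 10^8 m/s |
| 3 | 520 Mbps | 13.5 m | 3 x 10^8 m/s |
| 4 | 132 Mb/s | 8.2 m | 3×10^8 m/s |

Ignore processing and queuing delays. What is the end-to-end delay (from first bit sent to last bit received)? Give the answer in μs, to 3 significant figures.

12.8 μs

L = 78 × 8 = 624 bits.
Transmission delays (L/R per hop): 1.05942, 5.67273, 1.2, 4.72727 μs; sum = 12.6594 μs.
Propagation delays (d/s per hop): 0.025, 0.0260667, 0.045, 0.0273333 μs; sum = 0.1234 μs.
End-to-end = 12.8 μs.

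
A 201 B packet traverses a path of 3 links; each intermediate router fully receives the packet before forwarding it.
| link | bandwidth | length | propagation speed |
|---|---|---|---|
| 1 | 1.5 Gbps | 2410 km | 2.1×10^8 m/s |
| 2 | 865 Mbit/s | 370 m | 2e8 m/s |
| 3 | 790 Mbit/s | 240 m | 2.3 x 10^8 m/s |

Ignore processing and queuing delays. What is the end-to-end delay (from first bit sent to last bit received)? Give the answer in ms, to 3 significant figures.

11.5 ms

L = 201 × 8 = 1608 bits.
Transmission delays (L/R per hop): 0.001072, 0.00185896, 0.00203544 ms; sum = 0.0049664 ms.
Propagation delays (d/s per hop): 11.4762, 0.00185, 0.00104348 ms; sum = 11.4791 ms.
End-to-end = 11.5 ms.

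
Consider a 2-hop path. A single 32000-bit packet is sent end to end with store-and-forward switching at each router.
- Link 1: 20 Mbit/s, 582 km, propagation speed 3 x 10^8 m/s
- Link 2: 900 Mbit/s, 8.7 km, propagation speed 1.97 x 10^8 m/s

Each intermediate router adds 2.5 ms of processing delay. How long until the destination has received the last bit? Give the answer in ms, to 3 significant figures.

6.12 ms

Transmission delays (L/R per hop): 1.6, 0.0355556 ms; sum = 1.63556 ms.
Propagation delays (d/s per hop): 1.94, 0.0441624 ms; sum = 1.98416 ms.
Processing at 1 router(s): 1 × 2.5 ms = 2.5 ms.
End-to-end = 6.12 ms.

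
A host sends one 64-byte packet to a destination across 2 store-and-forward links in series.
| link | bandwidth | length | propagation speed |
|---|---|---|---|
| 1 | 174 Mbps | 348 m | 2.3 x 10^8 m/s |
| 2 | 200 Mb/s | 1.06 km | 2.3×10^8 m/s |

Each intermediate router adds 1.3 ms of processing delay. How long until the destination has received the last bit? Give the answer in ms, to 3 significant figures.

1.31 ms

L = 64 × 8 = 512 bits.
Transmission delays (L/R per hop): 0.00294253, 0.00256 ms; sum = 0.00550253 ms.
Propagation delays (d/s per hop): 0.00151304, 0.0046087 ms; sum = 0.00612174 ms.
Processing at 1 router(s): 1 × 1.3 ms = 1.3 ms.
End-to-end = 1.31 ms.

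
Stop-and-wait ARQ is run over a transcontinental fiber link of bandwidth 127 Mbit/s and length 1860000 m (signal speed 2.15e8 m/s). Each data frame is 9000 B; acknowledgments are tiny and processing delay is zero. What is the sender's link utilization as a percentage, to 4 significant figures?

3.173 %

t_tx = L/R = 72000/127000000 = 0.000566929 s.
t_prop = 1860000/215000000 = 0.00865116 s; RTT = 0.0173023 s.
Cycle = t_tx + RTT = 0.0178693 s.
Utilization = t_tx / cycle = 0.000566929/0.0178693 = 3.173 %.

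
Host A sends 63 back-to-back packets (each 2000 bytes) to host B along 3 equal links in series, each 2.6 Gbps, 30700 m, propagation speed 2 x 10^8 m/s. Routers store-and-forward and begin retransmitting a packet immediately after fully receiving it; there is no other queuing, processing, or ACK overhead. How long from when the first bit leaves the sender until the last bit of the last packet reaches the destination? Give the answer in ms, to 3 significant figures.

0.861 ms

Per-hop transmission t_tx = L/R = 16000/2600000000 = 0.00615385 ms.
Per-hop propagation t_prop = 30700/200000000 = 0.1535 ms.
Pipeline fill: first packet needs 3·t_tx to clear all hops; remaining 62 packets each add one t_tx.
Total = (3+63-1)·t_tx + 3·t_prop = 65·0.00615385 + 3·0.1535 = 0.861 ms.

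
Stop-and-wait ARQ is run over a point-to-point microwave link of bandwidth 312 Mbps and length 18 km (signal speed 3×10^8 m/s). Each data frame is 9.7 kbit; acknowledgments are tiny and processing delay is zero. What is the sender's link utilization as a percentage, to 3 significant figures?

20.6 %

t_tx = L/R = 9700/312000000 = 3.10897e-05 s.
t_prop = 18000/300000000 = 6e-05 s; RTT = 0.00012 s.
Cycle = t_tx + RTT = 0.00015109 s.
Utilization = t_tx / cycle = 3.10897e-05/0.00015109 = 20.6 %.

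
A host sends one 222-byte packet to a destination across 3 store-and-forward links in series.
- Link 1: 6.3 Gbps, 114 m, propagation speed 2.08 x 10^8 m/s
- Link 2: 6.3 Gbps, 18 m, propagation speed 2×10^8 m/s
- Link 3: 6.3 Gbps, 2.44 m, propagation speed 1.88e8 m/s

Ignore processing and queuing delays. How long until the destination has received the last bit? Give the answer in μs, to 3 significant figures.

1.50 μs

L = 222 × 8 = 1776 bits.
Transmission delay per hop = L/R = 1776/6300000000 = 0.281905 μs; 3 hops → 0.845714 μs.
Propagation delays (d/s per hop): 0.548077, 0.09, 0.0129787 μs; sum = 0.651056 μs.
End-to-end = 1.50 μs.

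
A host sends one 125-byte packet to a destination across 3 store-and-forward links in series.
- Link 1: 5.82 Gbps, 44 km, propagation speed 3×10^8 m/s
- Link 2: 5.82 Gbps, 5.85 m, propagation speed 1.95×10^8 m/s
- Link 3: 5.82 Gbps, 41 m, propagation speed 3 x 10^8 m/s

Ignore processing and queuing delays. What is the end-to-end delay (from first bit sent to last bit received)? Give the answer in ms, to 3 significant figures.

L = 125 × 8 = 1000 bits.
Transmission delay per hop = L/R = 1000/5820000000 = 0.000171821 ms; 3 hops → 0.000515464 ms.
Propagation delays (d/s per hop): 0.146667, 3e-05, 0.000136667 ms; sum = 0.146833 ms.
End-to-end = 0.147 ms.

0.147 ms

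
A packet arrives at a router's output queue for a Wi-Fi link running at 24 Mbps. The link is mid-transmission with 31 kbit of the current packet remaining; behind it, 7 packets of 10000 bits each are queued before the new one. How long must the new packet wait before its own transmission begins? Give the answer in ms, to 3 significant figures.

Each queued packet: L/R = 10000/24000000 = 0.416667 ms.
7 queued → 2.91667 ms.
Plus remaining 31000 bits of current packet: 1.29167 ms.
Queuing delay = 4.21 ms.

4.21 ms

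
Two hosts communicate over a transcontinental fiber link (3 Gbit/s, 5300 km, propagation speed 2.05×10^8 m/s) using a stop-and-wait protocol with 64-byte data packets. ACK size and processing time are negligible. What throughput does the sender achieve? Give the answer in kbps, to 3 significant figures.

t_tx = L/R = 512/3000000000 = 1.70667e-07 s.
t_prop = 5300000/2.05e+08 = 0.0258537 s; RTT = 0.0517073 s.
Cycle = t_tx + RTT = 0.0517075 s.
Throughput = L / cycle = 512 / 0.0517075 = 9.90 kbps.

9.90 kbps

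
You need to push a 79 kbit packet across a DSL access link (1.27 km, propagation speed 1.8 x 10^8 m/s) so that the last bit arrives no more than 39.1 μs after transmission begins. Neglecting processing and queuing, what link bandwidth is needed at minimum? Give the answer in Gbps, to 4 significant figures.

2.465 Gbps

Propagation delay = 1270 / 180000000 = 7.05556 μs.
Transmission budget = 39.1 − 7.05556 = 32.0444 μs.
R ≥ L / t_tx = 79000 bits / 3.20444e-05 s = 2.465 Gbps.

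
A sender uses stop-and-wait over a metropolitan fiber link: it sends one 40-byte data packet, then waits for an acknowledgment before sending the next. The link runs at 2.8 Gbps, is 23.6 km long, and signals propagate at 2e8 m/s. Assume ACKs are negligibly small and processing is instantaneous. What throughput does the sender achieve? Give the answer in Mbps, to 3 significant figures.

1.36 Mbps

t_tx = L/R = 320/2800000000 = 1.14286e-07 s.
t_prop = 23600/200000000 = 0.000118 s; RTT = 0.000236 s.
Cycle = t_tx + RTT = 0.000236114 s.
Throughput = L / cycle = 320 / 0.000236114 = 1.36 Mbps.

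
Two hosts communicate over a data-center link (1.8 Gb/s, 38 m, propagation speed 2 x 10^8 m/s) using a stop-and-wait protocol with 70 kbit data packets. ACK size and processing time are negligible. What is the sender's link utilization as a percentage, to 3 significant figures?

t_tx = L/R = 70000/1800000000 = 3.88889e-05 s.
t_prop = 38/200000000 = 1.9e-07 s; RTT = 3.8e-07 s.
Cycle = t_tx + RTT = 3.92689e-05 s.
Utilization = t_tx / cycle = 3.88889e-05/3.92689e-05 = 99.0 %.

99.0 %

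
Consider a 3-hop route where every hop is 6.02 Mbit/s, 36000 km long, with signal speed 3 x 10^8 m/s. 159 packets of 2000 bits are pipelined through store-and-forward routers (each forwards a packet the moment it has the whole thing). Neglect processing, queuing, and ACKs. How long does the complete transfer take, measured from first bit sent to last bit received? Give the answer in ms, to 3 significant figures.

413 ms

Per-hop transmission t_tx = L/R = 2000/6020000 = 0.332226 ms.
Per-hop propagation t_prop = 36000000/300000000 = 120 ms.
Pipeline fill: first packet needs 3·t_tx to clear all hops; remaining 158 packets each add one t_tx.
Total = (3+159-1)·t_tx + 3·t_prop = 161·0.332226 + 3·120 = 413 ms.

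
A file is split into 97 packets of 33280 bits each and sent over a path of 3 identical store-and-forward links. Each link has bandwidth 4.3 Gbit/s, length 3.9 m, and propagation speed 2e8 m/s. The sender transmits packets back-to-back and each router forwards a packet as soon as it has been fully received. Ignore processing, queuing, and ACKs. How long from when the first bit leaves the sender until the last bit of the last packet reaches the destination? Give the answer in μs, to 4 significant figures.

Per-hop transmission t_tx = L/R = 33280/4300000000 = 7.73953 μs.
Per-hop propagation t_prop = 3.9/200000000 = 0.0195 μs.
Pipeline fill: first packet needs 3·t_tx to clear all hops; remaining 96 packets each add one t_tx.
Total = (3+97-1)·t_tx + 3·t_prop = 99·7.73953 + 3·0.0195 = 766.3 μs.

766.3 μs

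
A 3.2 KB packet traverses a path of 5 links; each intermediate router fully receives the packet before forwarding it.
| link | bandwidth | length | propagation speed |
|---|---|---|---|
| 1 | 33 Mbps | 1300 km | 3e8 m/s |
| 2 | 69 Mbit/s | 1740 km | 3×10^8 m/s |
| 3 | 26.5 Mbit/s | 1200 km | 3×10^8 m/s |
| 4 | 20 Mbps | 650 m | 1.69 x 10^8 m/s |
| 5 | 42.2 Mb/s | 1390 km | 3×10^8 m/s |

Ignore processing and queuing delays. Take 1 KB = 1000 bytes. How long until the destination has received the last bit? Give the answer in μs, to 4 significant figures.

L = 25600 bits.
Transmission delays (L/R per hop): 775.758, 371.014, 966.038, 1280, 606.635 μs; sum = 3999.44 μs.
Propagation delays (d/s per hop): 4333.33, 5800, 4000, 3.84615, 4633.33 μs; sum = 18770.5 μs.
End-to-end = 22770 μs.

22770 μs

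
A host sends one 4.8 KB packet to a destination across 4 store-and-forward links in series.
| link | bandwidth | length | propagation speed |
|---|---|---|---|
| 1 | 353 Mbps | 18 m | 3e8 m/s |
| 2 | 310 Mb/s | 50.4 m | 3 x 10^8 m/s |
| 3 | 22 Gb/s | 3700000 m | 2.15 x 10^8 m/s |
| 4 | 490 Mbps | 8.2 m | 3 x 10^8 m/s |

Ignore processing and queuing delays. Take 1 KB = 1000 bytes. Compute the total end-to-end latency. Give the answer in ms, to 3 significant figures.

17.5 ms

L = 38400 bits.
Transmission delays (L/R per hop): 0.108782, 0.123871, 0.00174545, 0.0783673 ms; sum = 0.312766 ms.
Propagation delays (d/s per hop): 6e-05, 0.000168, 17.2093, 2.73333e-05 ms; sum = 17.2096 ms.
End-to-end = 17.5 ms.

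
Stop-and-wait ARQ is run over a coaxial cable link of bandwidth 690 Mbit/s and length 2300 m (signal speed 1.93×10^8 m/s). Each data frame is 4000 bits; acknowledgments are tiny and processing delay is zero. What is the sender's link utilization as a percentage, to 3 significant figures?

t_tx = L/R = 4000/690000000 = 5.7971e-06 s.
t_prop = 2300/193000000 = 1.19171e-05 s; RTT = 2.38342e-05 s.
Cycle = t_tx + RTT = 2.96313e-05 s.
Utilization = t_tx / cycle = 5.7971e-06/2.96313e-05 = 19.6 %.

19.6 %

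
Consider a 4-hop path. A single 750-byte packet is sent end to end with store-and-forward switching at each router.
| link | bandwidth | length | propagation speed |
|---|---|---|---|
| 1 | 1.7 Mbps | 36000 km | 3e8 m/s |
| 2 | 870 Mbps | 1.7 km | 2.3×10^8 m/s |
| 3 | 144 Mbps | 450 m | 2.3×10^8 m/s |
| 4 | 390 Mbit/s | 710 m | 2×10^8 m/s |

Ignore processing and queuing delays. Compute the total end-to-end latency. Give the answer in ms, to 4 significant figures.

123.6 ms

L = 750 × 8 = 6000 bits.
Transmission delays (L/R per hop): 3.52941, 0.00689655, 0.0416667, 0.0153846 ms; sum = 3.59336 ms.
Propagation delays (d/s per hop): 120, 0.0073913, 0.00195652, 0.00355 ms; sum = 120.013 ms.
End-to-end = 123.6 ms.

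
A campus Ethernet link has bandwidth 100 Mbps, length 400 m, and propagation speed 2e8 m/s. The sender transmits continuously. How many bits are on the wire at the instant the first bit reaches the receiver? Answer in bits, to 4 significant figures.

200.0 bits

Propagation delay = 400 / 200000000 = 2e-06 s.
BDP = R × t_prop = 100000000 × 2e-06 = 200 bits.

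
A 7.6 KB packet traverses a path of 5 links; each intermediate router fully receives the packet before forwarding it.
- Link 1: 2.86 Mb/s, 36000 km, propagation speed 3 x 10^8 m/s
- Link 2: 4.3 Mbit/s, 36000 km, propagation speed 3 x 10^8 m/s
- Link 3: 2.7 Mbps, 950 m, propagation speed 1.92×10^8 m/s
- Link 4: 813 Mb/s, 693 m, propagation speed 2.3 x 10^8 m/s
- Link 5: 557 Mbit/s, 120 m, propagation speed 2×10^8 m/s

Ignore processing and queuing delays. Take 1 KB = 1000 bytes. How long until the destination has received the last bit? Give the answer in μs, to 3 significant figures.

L = 60800 bits.
Transmission delays (L/R per hop): 21258.7, 14139.5, 22518.5, 74.7847, 109.156 μs; sum = 58100.7 μs.
Propagation delays (d/s per hop): 120000, 120000, 4.94792, 3.01304, 0.6 μs; sum = 240009 μs.
End-to-end = 298000 μs.

298000 μs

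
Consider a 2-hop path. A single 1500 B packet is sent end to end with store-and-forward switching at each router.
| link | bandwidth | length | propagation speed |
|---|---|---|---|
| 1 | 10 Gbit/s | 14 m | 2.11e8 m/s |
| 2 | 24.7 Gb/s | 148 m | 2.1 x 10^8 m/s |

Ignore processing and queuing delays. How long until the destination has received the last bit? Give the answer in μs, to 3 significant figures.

2.46 μs

L = 1500 × 8 = 12000 bits.
Transmission delays (L/R per hop): 1.2, 0.48583 μs; sum = 1.68583 μs.
Propagation delays (d/s per hop): 0.0663507, 0.704762 μs; sum = 0.771113 μs.
End-to-end = 2.46 μs.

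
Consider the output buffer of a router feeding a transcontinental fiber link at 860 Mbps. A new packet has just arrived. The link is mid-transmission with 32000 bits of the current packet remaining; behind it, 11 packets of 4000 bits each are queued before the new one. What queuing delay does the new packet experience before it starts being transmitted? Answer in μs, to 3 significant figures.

88.4 μs

Each queued packet: L/R = 4000/860000000 = 4.65116 μs.
11 queued → 51.1628 μs.
Plus remaining 32000 bits of current packet: 37.2093 μs.
Queuing delay = 88.4 μs.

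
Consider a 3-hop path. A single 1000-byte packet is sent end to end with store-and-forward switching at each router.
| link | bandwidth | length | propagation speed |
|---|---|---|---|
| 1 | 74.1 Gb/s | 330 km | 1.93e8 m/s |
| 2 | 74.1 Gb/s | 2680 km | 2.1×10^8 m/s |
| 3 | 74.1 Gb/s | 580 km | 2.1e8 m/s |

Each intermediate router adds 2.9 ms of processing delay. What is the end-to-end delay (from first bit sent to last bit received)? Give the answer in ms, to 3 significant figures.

23.0 ms

L = 1000 × 8 = 8000 bits.
Transmission delay per hop = L/R = 8000/74100000000 = 0.000107962 ms; 3 hops → 0.000323887 ms.
Propagation delays (d/s per hop): 1.70984, 12.7619, 2.7619 ms; sum = 17.2337 ms.
Processing at 2 router(s): 2 × 2.9 ms = 5.8 ms.
End-to-end = 23.0 ms.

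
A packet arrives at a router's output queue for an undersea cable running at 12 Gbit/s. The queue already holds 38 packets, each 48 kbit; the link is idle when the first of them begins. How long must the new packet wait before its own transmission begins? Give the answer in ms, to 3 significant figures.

Each queued packet: L/R = 48000/12000000000 = 0.004 ms.
38 queued → 0.152 ms.
Queuing delay = 0.152 ms.

0.152 ms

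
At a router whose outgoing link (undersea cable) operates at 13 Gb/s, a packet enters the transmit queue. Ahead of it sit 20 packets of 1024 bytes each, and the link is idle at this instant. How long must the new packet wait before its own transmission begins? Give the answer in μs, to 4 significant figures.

12.60 μs

Each queued packet: L/R = 8192/13000000000 = 0.630154 μs.
20 queued → 12.6031 μs.
Queuing delay = 12.60 μs.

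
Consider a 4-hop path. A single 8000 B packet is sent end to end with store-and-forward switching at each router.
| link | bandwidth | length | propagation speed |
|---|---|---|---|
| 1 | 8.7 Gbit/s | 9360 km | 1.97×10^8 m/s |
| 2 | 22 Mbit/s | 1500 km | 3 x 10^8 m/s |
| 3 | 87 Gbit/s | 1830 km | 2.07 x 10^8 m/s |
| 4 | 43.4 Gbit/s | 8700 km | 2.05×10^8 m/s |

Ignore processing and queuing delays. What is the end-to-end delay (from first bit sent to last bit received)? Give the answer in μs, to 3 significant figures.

107000 μs

L = 8000 × 8 = 64000 bits.
Transmission delays (L/R per hop): 7.35632, 2909.09, 0.735632, 1.47465 μs; sum = 2918.66 μs.
Propagation delays (d/s per hop): 47512.7, 5000, 8840.58, 42439 μs; sum = 103792 μs.
End-to-end = 107000 μs.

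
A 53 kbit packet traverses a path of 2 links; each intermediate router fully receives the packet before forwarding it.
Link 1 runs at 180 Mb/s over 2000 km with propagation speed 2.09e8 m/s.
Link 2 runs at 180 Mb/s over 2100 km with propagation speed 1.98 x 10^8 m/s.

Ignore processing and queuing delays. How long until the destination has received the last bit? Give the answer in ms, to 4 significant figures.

L = 53000 bits.
Transmission delay per hop = L/R = 53000/180000000 = 0.294444 ms; 2 hops → 0.588889 ms.
Propagation delays (d/s per hop): 9.56938, 10.6061 ms; sum = 20.1754 ms.
End-to-end = 20.76 ms.

20.76 ms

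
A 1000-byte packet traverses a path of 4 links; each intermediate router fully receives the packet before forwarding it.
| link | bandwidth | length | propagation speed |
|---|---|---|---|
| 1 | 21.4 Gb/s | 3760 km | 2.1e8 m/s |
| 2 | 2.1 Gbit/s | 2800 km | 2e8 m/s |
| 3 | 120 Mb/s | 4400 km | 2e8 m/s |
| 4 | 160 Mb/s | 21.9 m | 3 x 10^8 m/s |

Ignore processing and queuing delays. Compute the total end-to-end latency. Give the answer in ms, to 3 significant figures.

L = 1000 × 8 = 8000 bits.
Transmission delays (L/R per hop): 0.000373832, 0.00380952, 0.0666667, 0.05 ms; sum = 0.12085 ms.
Propagation delays (d/s per hop): 17.9048, 14, 22, 7.3e-05 ms; sum = 53.9048 ms.
End-to-end = 54.0 ms.

54.0 ms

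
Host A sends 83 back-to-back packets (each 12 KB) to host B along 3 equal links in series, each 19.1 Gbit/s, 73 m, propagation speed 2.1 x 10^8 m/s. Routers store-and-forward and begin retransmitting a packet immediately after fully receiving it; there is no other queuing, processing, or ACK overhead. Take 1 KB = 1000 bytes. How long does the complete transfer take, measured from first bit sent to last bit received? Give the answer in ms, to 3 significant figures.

0.428 ms

Per-hop transmission t_tx = L/R = 96000/19100000000 = 0.00502618 ms.
Per-hop propagation t_prop = 73/210000000 = 0.000347619 ms.
Pipeline fill: first packet needs 3·t_tx to clear all hops; remaining 82 packets each add one t_tx.
Total = (3+83-1)·t_tx + 3·t_prop = 85·0.00502618 + 3·0.000347619 = 0.428 ms.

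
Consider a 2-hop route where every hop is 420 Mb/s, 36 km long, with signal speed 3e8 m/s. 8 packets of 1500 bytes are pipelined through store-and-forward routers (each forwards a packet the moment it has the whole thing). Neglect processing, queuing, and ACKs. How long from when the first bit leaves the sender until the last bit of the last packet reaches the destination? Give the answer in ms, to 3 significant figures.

Per-hop transmission t_tx = L/R = 12000/420000000 = 0.0285714 ms.
Per-hop propagation t_prop = 36000/300000000 = 0.12 ms.
Pipeline fill: first packet needs 2·t_tx to clear all hops; remaining 7 packets each add one t_tx.
Total = (2+8-1)·t_tx + 2·t_prop = 9·0.0285714 + 2·0.12 = 0.497 ms.

0.497 ms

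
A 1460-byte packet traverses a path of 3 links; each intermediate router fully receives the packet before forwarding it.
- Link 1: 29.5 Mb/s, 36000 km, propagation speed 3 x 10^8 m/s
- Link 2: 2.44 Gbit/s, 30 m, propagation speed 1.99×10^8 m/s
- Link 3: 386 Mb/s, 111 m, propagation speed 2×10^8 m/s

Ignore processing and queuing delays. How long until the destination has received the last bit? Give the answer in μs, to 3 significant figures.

L = 1460 × 8 = 11680 bits.
Transmission delays (L/R per hop): 395.932, 4.78689, 30.2591 μs; sum = 430.978 μs.
Propagation delays (d/s per hop): 120000, 0.150754, 0.555 μs; sum = 120001 μs.
End-to-end = 120000 μs.

120000 μs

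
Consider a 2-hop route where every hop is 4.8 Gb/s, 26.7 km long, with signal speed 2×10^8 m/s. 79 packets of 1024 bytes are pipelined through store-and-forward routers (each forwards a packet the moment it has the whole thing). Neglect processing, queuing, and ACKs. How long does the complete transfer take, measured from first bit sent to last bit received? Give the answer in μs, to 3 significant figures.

Per-hop transmission t_tx = L/R = 8192/4800000000 = 1.70667 μs.
Per-hop propagation t_prop = 26700/200000000 = 133.5 μs.
Pipeline fill: first packet needs 2·t_tx to clear all hops; remaining 78 packets each add one t_tx.
Total = (2+79-1)·t_tx + 2·t_prop = 80·1.70667 + 2·133.5 = 404 μs.

404 μs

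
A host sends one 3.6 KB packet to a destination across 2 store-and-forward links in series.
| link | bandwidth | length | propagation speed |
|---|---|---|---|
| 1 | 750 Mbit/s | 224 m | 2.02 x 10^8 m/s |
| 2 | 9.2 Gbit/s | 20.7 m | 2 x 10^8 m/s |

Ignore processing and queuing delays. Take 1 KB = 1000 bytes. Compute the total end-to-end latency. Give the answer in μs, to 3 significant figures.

42.7 μs

L = 28800 bits.
Transmission delays (L/R per hop): 38.4, 3.13043 μs; sum = 41.5304 μs.
Propagation delays (d/s per hop): 1.10891, 0.1035 μs; sum = 1.21241 μs.
End-to-end = 42.7 μs.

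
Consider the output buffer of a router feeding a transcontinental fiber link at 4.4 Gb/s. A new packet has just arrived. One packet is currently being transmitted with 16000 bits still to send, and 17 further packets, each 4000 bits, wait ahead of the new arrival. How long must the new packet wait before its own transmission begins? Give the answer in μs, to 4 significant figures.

19.09 μs

Each queued packet: L/R = 4000/4400000000 = 0.909091 μs.
17 queued → 15.4545 μs.
Plus remaining 16000 bits of current packet: 3.63636 μs.
Queuing delay = 19.09 μs.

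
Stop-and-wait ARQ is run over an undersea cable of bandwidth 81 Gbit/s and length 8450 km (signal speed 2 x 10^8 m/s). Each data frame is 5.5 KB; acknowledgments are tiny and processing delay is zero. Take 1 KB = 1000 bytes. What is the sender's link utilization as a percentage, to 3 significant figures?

t_tx = L/R = 44000/81000000000 = 5.4321e-07 s.
t_prop = 8450000/200000000 = 0.04225 s; RTT = 0.0845 s.
Cycle = t_tx + RTT = 0.0845005 s.
Utilization = t_tx / cycle = 5.4321e-07/0.0845005 = 0.000643 %.

0.000643 %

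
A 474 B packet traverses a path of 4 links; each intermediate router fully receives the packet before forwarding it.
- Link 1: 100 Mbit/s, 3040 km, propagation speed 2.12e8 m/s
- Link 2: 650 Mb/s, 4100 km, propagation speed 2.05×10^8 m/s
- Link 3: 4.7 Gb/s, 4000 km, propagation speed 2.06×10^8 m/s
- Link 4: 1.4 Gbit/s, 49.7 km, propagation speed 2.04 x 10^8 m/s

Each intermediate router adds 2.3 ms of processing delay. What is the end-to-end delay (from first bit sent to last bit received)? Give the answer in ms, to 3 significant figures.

L = 474 × 8 = 3792 bits.
Transmission delays (L/R per hop): 0.03792, 0.00583385, 0.000806809, 0.00270857 ms; sum = 0.0472692 ms.
Propagation delays (d/s per hop): 14.3396, 20, 19.4175, 0.243627 ms; sum = 54.0007 ms.
Processing at 3 router(s): 3 × 2.3 ms = 6.9 ms.
End-to-end = 60.9 ms.

60.9 ms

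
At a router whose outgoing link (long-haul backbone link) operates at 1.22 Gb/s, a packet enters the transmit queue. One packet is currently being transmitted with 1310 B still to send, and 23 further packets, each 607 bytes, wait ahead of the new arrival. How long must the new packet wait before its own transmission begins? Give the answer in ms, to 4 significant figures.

0.1001 ms

Each queued packet: L/R = 4856/1220000000 = 0.00398033 ms.
23 queued → 0.0915475 ms.
Plus remaining 10480 bits of current packet: 0.00859016 ms.
Queuing delay = 0.1001 ms.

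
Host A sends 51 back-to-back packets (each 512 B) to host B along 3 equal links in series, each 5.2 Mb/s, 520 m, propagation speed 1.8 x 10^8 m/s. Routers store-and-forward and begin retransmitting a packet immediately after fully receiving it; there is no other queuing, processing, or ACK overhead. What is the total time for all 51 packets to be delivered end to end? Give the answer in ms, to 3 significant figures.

Per-hop transmission t_tx = L/R = 4096/5200000 = 0.787692 ms.
Per-hop propagation t_prop = 520/180000000 = 0.00288889 ms.
Pipeline fill: first packet needs 3·t_tx to clear all hops; remaining 50 packets each add one t_tx.
Total = (3+51-1)·t_tx + 3·t_prop = 53·0.787692 + 3·0.00288889 = 41.8 ms.

41.8 ms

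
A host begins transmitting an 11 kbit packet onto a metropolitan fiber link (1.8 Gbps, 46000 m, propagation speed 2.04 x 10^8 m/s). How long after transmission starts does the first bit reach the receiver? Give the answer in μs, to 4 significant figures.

225.5 μs

First bit experiences only propagation delay: d/s = 46000/204000000 = 225.5 μs.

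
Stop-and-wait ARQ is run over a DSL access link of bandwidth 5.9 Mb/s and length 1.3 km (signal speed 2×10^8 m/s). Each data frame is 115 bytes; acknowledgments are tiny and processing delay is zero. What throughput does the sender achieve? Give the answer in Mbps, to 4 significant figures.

5.446 Mbps

t_tx = L/R = 920/5900000 = 0.000155932 s.
t_prop = 1300/200000000 = 6.5e-06 s; RTT = 1.3e-05 s.
Cycle = t_tx + RTT = 0.000168932 s.
Throughput = L / cycle = 920 / 0.000168932 = 5.446 Mbps.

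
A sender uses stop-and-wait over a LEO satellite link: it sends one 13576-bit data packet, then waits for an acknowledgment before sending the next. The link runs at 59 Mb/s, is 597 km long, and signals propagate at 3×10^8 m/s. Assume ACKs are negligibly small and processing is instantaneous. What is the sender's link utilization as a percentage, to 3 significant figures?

t_tx = L/R = 13576/59000000 = 0.000230102 s.
t_prop = 597000/300000000 = 0.00199 s; RTT = 0.00398 s.
Cycle = t_tx + RTT = 0.0042101 s.
Utilization = t_tx / cycle = 0.000230102/0.0042101 = 5.47 %.

5.47 %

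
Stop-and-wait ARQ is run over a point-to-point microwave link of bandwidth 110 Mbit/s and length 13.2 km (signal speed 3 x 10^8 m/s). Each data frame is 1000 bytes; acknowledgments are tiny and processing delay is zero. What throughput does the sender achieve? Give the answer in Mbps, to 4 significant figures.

49.77 Mbps

t_tx = L/R = 8000/110000000 = 7.27273e-05 s.
t_prop = 13200/300000000 = 4.4e-05 s; RTT = 8.8e-05 s.
Cycle = t_tx + RTT = 0.000160727 s.
Throughput = L / cycle = 8000 / 0.000160727 = 49.77 Mbps.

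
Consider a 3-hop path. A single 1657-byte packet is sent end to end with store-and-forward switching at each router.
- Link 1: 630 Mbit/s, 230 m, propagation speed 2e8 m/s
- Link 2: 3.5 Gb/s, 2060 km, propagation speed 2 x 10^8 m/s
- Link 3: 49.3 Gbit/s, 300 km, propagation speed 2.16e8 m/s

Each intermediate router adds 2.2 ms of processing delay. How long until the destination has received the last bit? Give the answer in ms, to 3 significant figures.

16.1 ms

L = 1657 × 8 = 13256 bits.
Transmission delays (L/R per hop): 0.0210413, 0.00378743, 0.000268884 ms; sum = 0.0250976 ms.
Propagation delays (d/s per hop): 0.00115, 10.3, 1.38889 ms; sum = 11.69 ms.
Processing at 2 router(s): 2 × 2.2 ms = 4.4 ms.
End-to-end = 16.1 ms.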